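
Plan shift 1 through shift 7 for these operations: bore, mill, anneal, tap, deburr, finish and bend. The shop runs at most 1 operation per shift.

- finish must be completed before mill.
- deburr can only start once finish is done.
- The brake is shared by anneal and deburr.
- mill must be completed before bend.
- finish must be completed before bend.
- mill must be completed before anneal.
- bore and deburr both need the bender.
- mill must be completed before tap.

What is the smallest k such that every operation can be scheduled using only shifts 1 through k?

The precedence chain requires at least 3 distinct shifts.
With at most 1 per shift and 7 operations, at least 7 shifts are needed.
7 works (last occupied shift: shift 7): for example bore=shift 7, mill=shift 2, finish=shift 1, anneal=shift 4, tap=shift 5, deburr=shift 6, bend=shift 3.

7 shifts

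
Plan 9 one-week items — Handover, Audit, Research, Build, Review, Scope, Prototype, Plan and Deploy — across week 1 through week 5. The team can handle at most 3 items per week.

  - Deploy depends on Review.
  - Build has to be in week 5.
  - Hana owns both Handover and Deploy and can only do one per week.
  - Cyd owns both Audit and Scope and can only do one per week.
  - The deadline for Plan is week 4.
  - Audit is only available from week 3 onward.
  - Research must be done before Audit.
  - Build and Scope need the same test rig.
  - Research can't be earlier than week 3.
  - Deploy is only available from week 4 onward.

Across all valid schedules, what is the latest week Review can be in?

Downstream work caps Review at week 4.
Review at week 4 is achievable: Audit -> week 4, Build -> week 5, Scope -> week 1, Deploy -> week 5, Research -> week 3, Handover -> week 1, Review -> week 4, Plan -> week 1, Prototype -> week 2.

week 4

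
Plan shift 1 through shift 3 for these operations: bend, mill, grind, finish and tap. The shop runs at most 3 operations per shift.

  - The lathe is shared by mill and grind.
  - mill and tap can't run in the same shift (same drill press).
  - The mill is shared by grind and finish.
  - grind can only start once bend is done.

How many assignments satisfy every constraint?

24

Splitting on bend: it can be shift 1 (16), shift 2 (8). Listing each branch's schedules as (mill, grind, finish, tap) by shift number:
bend=shift 1: (1,2,1,2) (1,2,1,3) (1,2,3,2) (1,2,3,3) (1,3,1,2) (1,3,1,3) (1,3,2,2) (1,3,2,3) (2,3,1,1) (2,3,1,3) (2,3,2,1) (2,3,2,3) (3,2,1,1) (3,2,1,2) (3,2,3,1) (3,2,3,2) — 16.
bend=shift 2: (1,3,1,2) (1,3,1,3) (1,3,2,2) (1,3,2,3) (2,3,1,1) (2,3,1,3) (2,3,2,1) (2,3,2,3) — 8.
Summing: 16 + 8 = 24.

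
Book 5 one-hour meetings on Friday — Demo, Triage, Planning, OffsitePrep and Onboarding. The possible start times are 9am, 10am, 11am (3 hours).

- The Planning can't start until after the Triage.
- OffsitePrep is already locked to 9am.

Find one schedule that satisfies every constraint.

Triage -> 9am, OffsitePrep -> 9am, Onboarding -> 9am, Planning -> 10am, Demo -> 9am

Checking: Triage(9am) before Planning(10am); OffsitePrep=9am in [9am,9am].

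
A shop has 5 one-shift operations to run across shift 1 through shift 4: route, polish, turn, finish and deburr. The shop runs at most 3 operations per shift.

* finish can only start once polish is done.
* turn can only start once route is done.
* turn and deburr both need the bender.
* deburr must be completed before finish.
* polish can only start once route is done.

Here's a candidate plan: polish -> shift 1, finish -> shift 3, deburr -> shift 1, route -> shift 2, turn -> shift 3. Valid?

The shop runs at most 3 operations per shift — holds.
polish can only start once route is done — violated.
finish can only start once polish is done — holds.
turn can only start once route is done — holds.
turn and deburr both need the bender — holds.
deburr must be completed before finish — holds.

No — it violates: polish can only start once route is done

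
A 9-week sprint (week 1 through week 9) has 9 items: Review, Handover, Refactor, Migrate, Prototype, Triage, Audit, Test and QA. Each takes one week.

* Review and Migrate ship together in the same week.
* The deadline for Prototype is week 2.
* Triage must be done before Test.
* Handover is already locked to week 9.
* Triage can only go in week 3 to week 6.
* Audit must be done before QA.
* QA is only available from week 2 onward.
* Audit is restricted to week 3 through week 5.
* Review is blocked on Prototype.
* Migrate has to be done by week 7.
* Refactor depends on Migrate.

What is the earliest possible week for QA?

QA is available from week 2; precedence pushes QA to at least week 4.
QA at week 4 is achievable: Handover -> week 9; QA -> week 4; Refactor -> week 3; Prototype -> week 1; Audit -> week 3; Triage -> week 3; Review -> week 2; Migrate -> week 2; Test -> week 4.

week 4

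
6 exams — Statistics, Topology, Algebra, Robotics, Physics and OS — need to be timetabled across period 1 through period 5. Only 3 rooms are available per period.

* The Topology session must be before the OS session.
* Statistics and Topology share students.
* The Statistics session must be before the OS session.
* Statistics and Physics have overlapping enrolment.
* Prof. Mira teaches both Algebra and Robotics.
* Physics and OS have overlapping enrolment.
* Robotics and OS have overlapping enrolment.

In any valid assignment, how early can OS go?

period 3

Precedence pushes OS to at least period 2.
OS at period 3 is achievable: OS -> period 3, Physics -> period 2, Robotics -> period 2, Topology -> period 2, Statistics -> period 1, Algebra -> period 1.
Nothing earlier works — the conflict and capacity constraints rule out every period before period 3.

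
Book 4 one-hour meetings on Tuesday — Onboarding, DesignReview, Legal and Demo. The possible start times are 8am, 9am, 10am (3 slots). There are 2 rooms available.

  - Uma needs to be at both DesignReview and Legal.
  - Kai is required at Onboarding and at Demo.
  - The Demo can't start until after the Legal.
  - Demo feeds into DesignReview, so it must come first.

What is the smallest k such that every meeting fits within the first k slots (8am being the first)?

3

The precedence chain requires at least 3 distinct slots.
With at most 2 per slot and 4 meetings, at least 2 slots are needed.
3 works (last occupied slot: 10am): for example Demo in 9am, Onboarding in 8am, DesignReview in 10am, Legal in 8am.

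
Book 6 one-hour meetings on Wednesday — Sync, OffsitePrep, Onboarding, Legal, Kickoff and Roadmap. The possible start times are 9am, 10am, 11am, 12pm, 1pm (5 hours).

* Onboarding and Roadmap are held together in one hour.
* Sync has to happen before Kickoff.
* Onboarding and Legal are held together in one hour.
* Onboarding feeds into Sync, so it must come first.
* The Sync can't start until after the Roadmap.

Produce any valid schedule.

Roadmap in 9am; OffsitePrep in 9am; Legal in 9am; Onboarding in 9am; Sync in 10am; Kickoff in 11am

Checking: Roadmap(9am) before Sync(10am); Sync(10am) before Kickoff(11am); Onboarding(9am) before Sync(10am); Onboarding = Roadmap = 9am; Onboarding = Legal = 9am.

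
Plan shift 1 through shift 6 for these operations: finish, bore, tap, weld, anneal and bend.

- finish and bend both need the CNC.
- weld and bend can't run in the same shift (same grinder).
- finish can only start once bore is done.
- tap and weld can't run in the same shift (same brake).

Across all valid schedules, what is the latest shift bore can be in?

Downstream work caps bore at shift 5.
bore at shift 5 is achievable: tap=shift 1, anneal=shift 1, bore=shift 5, weld=shift 2, finish=shift 6, bend=shift 1.

shift 5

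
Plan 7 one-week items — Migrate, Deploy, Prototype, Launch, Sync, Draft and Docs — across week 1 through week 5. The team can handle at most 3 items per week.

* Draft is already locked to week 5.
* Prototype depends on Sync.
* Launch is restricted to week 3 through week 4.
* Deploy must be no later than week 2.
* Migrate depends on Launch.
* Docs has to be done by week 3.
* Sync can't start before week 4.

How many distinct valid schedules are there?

18

Splitting on Migrate: it can be week 4 (6), week 5 (12). Listing each branch's schedules as (Deploy, Prototype, Launch, Sync, Draft, Docs) by week number:
Migrate=week 4: (1,5,3,4,5,1) (1,5,3,4,5,2) (1,5,3,4,5,3) (2,5,3,4,5,1) (2,5,3,4,5,2) (2,5,3,4,5,3) — 6.
Migrate=week 5: (1,5,3,4,5,1) (1,5,3,4,5,2) (1,5,3,4,5,3) (1,5,4,4,5,1) (1,5,4,4,5,2) (1,5,4,4,5,3) (2,5,3,4,5,1) (2,5,3,4,5,2) (2,5,3,4,5,3) (2,5,4,4,5,1) (2,5,4,4,5,2) (2,5,4,4,5,3) — 12.
Summing: 6 + 12 = 18.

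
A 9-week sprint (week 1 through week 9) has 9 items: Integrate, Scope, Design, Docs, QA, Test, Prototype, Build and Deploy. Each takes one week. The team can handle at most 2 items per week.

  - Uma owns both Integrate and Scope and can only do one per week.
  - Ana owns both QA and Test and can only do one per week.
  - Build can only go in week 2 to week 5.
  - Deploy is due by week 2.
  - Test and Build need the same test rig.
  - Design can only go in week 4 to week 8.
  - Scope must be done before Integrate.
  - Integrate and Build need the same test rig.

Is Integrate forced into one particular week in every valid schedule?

Integrate can be week 2 (e.g. QA=week 3; Scope=week 1; Test=week 4; Build=week 3; Docs=week 2; Deploy=week 1; Integrate=week 2; Prototype=week 5; Design=week 4) or week 3 (e.g. Test=week 4, Prototype=week 5, Design=week 4, Deploy=week 1, QA=week 3, Scope=week 1, Docs=week 2, Build=week 2, Integrate=week 3).

No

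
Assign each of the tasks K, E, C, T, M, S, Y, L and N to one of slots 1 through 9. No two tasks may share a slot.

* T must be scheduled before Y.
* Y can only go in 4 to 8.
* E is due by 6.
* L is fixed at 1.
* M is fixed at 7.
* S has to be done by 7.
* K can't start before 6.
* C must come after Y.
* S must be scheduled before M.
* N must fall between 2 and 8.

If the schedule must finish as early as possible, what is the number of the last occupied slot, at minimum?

9

The precedence chain requires at least 3 distinct slots.
With at most 1 per slot and 9 tasks, at least 9 slots are needed.
M can't be placed before 7, so the schedule must run through at least slot 7.
9 works (last occupied slot: 9): for example K in 6, M in 7, Y in 4, N in 8, S in 5, T in 3, E in 2, L in 1, C in 9.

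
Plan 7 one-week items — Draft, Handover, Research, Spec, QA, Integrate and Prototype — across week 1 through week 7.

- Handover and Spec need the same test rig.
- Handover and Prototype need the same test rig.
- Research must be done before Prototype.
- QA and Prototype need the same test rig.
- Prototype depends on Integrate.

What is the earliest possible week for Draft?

week 1

Draft at week 1 is achievable: Research -> week 1; Draft -> week 1; Spec -> week 2; Handover -> week 1; Prototype -> week 2; QA -> week 1; Integrate -> week 1.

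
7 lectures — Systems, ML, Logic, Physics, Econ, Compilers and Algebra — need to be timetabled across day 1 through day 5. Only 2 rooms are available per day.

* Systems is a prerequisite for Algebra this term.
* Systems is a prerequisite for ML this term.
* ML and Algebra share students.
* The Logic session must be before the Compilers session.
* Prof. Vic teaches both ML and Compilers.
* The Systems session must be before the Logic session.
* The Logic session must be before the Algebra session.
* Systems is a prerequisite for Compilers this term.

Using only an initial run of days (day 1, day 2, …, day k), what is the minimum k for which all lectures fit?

The precedence chain requires at least 3 distinct days.
With at most 2 per day and 7 lectures, at least 4 days are needed.
4 works (last occupied day: day 4): for example Systems -> day 1; Algebra -> day 3; Physics -> day 1; Logic -> day 2; ML -> day 2; Econ -> day 4; Compilers -> day 3.

4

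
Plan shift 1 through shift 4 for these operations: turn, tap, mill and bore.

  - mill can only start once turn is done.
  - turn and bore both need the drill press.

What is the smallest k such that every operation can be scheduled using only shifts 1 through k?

2 shifts

The precedence chain requires at least 2 distinct shifts.
2 works (last occupied shift: shift 2): for example tap in shift 1, turn in shift 1, mill in shift 2, bore in shift 2.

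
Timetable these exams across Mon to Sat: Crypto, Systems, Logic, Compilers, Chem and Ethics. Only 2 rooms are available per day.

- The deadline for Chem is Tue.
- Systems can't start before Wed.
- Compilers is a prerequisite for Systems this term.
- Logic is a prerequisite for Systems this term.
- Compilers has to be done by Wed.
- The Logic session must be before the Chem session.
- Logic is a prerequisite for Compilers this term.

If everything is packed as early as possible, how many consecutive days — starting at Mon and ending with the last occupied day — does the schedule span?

3 days

The precedence chain requires at least 3 distinct days.
With at most 2 per day and 6 exams, at least 3 days are needed.
3 works (last occupied day: Wed): for example Logic=Mon, Compilers=Tue, Crypto=Mon, Ethics=Wed, Chem=Tue, Systems=Wed.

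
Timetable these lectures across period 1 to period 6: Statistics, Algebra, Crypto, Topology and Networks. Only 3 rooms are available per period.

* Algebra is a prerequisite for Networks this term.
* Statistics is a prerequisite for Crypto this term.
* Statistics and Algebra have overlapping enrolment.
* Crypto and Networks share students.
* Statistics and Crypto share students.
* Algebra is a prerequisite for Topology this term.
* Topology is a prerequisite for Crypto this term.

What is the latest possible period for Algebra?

period 4

Downstream work caps Algebra at period 4.
Algebra at period 4 is achievable: Algebra=period 4, Topology=period 5, Statistics=period 1, Networks=period 5, Crypto=period 6.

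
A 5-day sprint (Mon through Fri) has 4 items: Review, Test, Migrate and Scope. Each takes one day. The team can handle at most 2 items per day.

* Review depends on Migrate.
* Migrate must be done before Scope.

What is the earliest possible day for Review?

Precedence pushes Review to at least Tue.
Review at Tue is achievable: Migrate in Mon; Scope in Tue; Test in Mon; Review in Tue.

Tue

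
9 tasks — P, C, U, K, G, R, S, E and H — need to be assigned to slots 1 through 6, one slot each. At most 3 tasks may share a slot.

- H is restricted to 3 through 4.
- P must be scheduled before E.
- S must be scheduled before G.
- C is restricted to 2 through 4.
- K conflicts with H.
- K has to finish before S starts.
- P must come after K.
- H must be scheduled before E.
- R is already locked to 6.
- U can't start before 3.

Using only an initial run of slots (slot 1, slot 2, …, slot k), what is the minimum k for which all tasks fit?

The precedence chain requires at least 3 distinct slots.
With at most 3 per slot and 9 tasks, at least 3 slots are needed.
R can't be placed before 6, so the schedule must run through at least slot 6.
6 works (last occupied slot: 6): for example U -> 3, R -> 6, K -> 1, C -> 2, S -> 2, E -> 4, H -> 3, P -> 2, G -> 3.

6 slots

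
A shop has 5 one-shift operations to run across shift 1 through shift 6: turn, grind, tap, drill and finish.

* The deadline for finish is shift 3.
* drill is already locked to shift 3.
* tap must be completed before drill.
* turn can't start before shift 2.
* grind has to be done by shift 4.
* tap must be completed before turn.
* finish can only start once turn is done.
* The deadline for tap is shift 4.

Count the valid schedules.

4

Enumerating: finish in shift 3; tap in shift 1; drill in shift 3; turn in shift 2; grind in shift 1 | tap -> shift 1; drill -> shift 3; turn -> shift 2; finish -> shift 3; grind -> shift 2 | tap -> shift 1; turn -> shift 2; finish -> shift 3; grind -> shift 3; drill -> shift 3 | drill in shift 3; tap in shift 1; finish in shift 3; grind in shift 4; turn in shift 2.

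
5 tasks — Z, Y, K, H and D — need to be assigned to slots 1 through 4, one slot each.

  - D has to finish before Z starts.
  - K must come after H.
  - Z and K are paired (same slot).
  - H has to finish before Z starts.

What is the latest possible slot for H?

3

Downstream work caps H at 3.
H at 3 is achievable: K -> 4, Z -> 4, D -> 1, H -> 3, Y -> 1.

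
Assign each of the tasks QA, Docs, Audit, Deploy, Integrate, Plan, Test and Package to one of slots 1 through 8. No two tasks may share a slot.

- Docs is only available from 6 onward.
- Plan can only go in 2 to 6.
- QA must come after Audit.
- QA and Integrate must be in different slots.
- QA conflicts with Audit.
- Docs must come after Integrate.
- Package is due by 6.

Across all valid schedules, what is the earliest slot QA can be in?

Precedence pushes QA to at least 2.
QA at 2 is achievable: Integrate -> 5, Docs -> 6, Audit -> 1, Plan -> 3, Deploy -> 7, QA -> 2, Test -> 8, Package -> 4.

2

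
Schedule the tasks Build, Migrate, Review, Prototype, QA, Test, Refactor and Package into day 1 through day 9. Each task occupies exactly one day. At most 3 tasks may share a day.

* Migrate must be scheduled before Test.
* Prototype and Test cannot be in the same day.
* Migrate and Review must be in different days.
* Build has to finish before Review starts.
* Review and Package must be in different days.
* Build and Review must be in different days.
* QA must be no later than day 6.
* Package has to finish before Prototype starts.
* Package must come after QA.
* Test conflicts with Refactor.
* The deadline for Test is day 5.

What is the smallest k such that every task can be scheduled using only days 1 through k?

The precedence chain requires at least 3 distinct days.
With at most 3 per day and 8 tasks, at least 3 days are needed.
3 works (last occupied day: day 3): for example Refactor -> day 3; Build -> day 1; Package -> day 2; Prototype -> day 3; Test -> day 2; Migrate -> day 1; QA -> day 1; Review -> day 3.

3 days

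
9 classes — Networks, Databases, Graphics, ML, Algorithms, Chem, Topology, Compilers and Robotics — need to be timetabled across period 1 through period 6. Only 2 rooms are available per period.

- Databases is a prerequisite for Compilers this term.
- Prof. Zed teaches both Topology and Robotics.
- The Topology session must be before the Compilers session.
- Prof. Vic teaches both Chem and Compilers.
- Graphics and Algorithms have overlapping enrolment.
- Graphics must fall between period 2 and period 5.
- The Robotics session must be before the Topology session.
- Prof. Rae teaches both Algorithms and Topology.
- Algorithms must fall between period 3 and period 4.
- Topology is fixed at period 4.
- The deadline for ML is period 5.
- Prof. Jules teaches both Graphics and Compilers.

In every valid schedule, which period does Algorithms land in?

period 3

Algorithms's window is period 3–period 4.
Topology is fixed at period 4, and Algorithms can't share a period with Topology.
So Algorithms must be period 3.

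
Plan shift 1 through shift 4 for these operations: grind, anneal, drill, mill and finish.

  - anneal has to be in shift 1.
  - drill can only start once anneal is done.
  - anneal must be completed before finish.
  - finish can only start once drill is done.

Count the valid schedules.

48

Splitting on grind: it can be shift 1 (12), shift 2 (12), shift 3 (12), shift 4 (12). Listing each branch's schedules as (anneal, drill, mill, finish) by shift number:
grind=shift 1: (1,2,1,3) (1,2,1,4) (1,2,2,3) (1,2,2,4) (1,2,3,3) (1,2,3,4) (1,2,4,3) (1,2,4,4) (1,3,1,4) (1,3,2,4) (1,3,3,4) (1,3,4,4) — 12.
grind=shift 2: (1,2,1,3) (1,2,1,4) (1,2,2,3) (1,2,2,4) (1,2,3,3) (1,2,3,4) (1,2,4,3) (1,2,4,4) (1,3,1,4) (1,3,2,4) (1,3,3,4) (1,3,4,4) — 12.
grind=shift 3: (1,2,1,3) (1,2,1,4) (1,2,2,3) (1,2,2,4) (1,2,3,3) (1,2,3,4) (1,2,4,3) (1,2,4,4) (1,3,1,4) (1,3,2,4) (1,3,3,4) (1,3,4,4) — 12.
grind=shift 4: (1,2,1,3) (1,2,1,4) (1,2,2,3) (1,2,2,4) (1,2,3,3) (1,2,3,4) (1,2,4,3) (1,2,4,4) (1,3,1,4) (1,3,2,4) (1,3,3,4) (1,3,4,4) — 12.
Summing: 12 + 12 + 12 + 12 = 48.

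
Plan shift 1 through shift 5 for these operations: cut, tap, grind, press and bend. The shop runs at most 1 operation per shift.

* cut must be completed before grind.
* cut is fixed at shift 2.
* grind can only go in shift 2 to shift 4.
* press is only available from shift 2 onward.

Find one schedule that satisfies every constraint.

grind -> shift 3; press -> shift 4; cut -> shift 2; tap -> shift 1; bend -> shift 5

Checking: cut(shift 2) before grind(shift 3); grind=shift 3 in [shift 2,shift 4]; cut=shift 2 in [shift 2,shift 2]; press=shift 4 in [shift 2,shift 5]; max 1 per shift (cap 1).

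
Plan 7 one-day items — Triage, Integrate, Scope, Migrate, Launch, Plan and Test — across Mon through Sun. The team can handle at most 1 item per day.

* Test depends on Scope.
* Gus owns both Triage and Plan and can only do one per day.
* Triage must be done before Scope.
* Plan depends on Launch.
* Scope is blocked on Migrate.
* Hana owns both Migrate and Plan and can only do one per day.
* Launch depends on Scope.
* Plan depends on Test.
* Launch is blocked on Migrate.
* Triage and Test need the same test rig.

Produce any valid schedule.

Test in Fri, Integrate in Sun, Plan in Sat, Launch in Thu, Migrate in Mon, Triage in Tue, Scope in Wed

Checking: Triage(Tue) before Scope(Wed); Test(Fri) before Plan(Sat); Migrate(Mon) before Scope(Wed); Launch(Thu) before Plan(Sat); Scope(Wed) before Test(Fri); Migrate(Mon) before Launch(Thu); Scope(Wed) before Launch(Thu); Triage(Tue) != Plan(Sat); Migrate(Mon) != Plan(Sat); Triage(Tue) != Test(Fri); max 1 per day (cap 1).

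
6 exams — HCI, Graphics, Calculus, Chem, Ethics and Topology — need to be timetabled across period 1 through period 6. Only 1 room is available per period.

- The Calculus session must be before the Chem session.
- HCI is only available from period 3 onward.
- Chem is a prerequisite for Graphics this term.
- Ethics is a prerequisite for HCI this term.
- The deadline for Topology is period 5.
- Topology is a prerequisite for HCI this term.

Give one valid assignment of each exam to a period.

Chem -> period 5; Topology -> period 1; Ethics -> period 2; Calculus -> period 4; HCI -> period 3; Graphics -> period 6

Checking: Chem(period 5) before Graphics(period 6); Ethics(period 2) before HCI(period 3); Calculus(period 4) before Chem(period 5); Topology(period 1) before HCI(period 3); Topology=period 1 in [period 1,period 5]; HCI=period 3 in [period 3,period 6]; max 1 per period (cap 1).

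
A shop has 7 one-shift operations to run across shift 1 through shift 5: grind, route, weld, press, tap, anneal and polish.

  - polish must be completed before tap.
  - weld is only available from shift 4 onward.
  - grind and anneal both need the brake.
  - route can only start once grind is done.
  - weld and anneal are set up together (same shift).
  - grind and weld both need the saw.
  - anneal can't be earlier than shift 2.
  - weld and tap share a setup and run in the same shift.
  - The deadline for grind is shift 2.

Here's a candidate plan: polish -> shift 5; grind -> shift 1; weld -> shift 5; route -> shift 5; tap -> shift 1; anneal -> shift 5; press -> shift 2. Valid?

grind and anneal both need the brake — holds.
weld and tap share a setup and run in the same shift — violated.
weld is only available from shift 4 onward — holds.
anneal can't be earlier than shift 2 — holds.
polish must be completed before tap — violated.
route can only start once grind is done — holds.
The deadline for grind is shift 2 — holds.
weld and anneal are set up together (same shift) — holds.
grind and weld both need the saw — holds.

No — it violates: polish must be completed before tap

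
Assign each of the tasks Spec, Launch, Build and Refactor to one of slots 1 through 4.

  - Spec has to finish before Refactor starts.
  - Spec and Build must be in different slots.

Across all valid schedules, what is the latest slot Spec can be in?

Downstream work caps Spec at 3.
Spec at 3 is achievable: Refactor -> 4, Spec -> 3, Launch -> 1, Build -> 1.

3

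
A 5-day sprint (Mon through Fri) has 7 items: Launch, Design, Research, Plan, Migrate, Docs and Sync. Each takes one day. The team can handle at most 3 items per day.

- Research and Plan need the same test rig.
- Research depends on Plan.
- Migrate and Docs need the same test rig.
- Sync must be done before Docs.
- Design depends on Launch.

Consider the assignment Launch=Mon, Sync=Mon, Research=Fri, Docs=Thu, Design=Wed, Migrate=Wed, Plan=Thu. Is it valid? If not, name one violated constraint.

Design depends on Launch — holds.
Sync must be done before Docs — holds.
Migrate and Docs need the same test rig — holds.
Research depends on Plan — holds.
Research and Plan need the same test rig — holds.
The team can handle at most 3 items per day — holds.

Valid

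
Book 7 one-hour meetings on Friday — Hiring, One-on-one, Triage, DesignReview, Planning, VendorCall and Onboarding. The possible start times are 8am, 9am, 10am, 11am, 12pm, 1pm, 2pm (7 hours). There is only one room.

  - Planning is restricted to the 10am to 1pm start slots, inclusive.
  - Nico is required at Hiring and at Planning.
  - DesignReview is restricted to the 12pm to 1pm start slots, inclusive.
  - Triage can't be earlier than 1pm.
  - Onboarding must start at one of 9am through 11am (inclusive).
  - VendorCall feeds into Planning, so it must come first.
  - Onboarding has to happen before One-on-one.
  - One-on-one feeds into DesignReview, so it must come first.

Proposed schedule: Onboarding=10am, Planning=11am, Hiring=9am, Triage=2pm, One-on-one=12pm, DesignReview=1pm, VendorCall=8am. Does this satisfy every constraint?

Yes, all constraints hold

DesignReview is restricted to the 12pm to 1pm start slots, inclusive — holds.
Onboarding must start at one of 9am through 11am (inclusive) — holds.
Onboarding has to happen before One-on-one — holds.
Nico is required at Hiring and at Planning — holds.
There is only one room — holds.
VendorCall feeds into Planning, so it must come first — holds.
Planning is restricted to the 10am to 1pm start slots, inclusive — holds.
One-on-one feeds into DesignReview, so it must come first — holds.
Triage can't be earlier than 1pm — holds.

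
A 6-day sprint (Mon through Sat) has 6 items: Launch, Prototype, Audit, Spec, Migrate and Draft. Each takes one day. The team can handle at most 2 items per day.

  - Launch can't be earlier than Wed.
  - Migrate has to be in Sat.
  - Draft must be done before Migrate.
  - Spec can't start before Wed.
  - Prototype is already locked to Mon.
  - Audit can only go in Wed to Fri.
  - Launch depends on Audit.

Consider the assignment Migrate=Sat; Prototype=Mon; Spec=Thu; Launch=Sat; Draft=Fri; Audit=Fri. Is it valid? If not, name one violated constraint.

The team can handle at most 2 items per day — holds.
Draft must be done before Migrate — holds.
Audit can only go in Wed to Fri — holds.
Migrate has to be in Sat — holds.
Spec can't start before Wed — holds.
Launch can't be earlier than Wed — holds.
Prototype is already locked to Mon — holds.
Launch depends on Audit — holds.

Valid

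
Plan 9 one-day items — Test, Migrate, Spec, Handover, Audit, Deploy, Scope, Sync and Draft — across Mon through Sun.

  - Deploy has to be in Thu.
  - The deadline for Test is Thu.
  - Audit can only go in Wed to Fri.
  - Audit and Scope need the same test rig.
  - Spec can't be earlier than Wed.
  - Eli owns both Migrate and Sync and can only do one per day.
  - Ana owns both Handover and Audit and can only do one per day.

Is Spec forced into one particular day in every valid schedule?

No

Spec can be Wed (e.g. Draft in Mon, Handover in Mon, Audit in Wed, Spec in Wed, Deploy in Thu, Test in Mon, Sync in Tue, Scope in Mon, Migrate in Mon) or Thu (e.g. Test in Mon, Draft in Mon, Audit in Wed, Deploy in Thu, Sync in Tue, Handover in Mon, Spec in Thu, Migrate in Mon, Scope in Mon).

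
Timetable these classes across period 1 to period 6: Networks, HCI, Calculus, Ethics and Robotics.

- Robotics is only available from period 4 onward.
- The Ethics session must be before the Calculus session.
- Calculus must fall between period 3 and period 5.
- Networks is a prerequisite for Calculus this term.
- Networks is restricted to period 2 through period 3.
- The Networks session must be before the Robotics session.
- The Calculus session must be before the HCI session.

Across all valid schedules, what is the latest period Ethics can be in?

period 4

Downstream work caps Ethics at period 4.
Ethics at period 4 is achievable: Networks=period 2; Ethics=period 4; Calculus=period 5; HCI=period 6; Robotics=period 4.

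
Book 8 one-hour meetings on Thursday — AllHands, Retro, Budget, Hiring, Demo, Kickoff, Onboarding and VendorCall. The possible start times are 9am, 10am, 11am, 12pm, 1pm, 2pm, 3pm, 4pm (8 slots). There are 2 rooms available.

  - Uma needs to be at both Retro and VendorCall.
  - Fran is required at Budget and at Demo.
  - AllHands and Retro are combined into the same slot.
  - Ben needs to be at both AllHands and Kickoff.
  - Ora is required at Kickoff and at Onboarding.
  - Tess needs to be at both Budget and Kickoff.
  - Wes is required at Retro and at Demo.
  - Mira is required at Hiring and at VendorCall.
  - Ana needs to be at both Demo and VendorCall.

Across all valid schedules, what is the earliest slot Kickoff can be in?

9am

Kickoff at 9am is achievable: Budget=11am; Kickoff=9am; Hiring=9am; Retro=10am; Onboarding=11am; AllHands=10am; VendorCall=1pm; Demo=12pm.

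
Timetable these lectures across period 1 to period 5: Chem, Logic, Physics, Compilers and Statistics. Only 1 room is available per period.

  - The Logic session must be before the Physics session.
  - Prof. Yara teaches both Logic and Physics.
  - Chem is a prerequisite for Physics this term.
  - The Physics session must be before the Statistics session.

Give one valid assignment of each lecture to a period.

Logic in period 2; Physics in period 3; Chem in period 1; Statistics in period 4; Compilers in period 5

Checking: Physics(period 3) before Statistics(period 4); Logic(period 2) before Physics(period 3); Chem(period 1) before Physics(period 3); Logic(period 2) != Physics(period 3); max 1 per period (cap 1).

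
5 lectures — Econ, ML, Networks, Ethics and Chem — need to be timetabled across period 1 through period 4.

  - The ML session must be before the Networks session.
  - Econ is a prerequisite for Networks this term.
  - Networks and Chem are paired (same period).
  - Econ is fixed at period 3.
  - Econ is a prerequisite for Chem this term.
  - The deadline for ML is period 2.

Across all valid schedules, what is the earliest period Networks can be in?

Precedence pushes Networks to at least period 4.
Networks at period 4 is achievable: Ethics in period 1; ML in period 1; Networks in period 4; Econ in period 3; Chem in period 4.

period 4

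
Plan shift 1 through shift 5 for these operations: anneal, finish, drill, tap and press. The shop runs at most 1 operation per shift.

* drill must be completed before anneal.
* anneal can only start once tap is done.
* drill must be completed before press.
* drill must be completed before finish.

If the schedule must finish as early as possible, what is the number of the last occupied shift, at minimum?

5

The precedence chain requires at least 2 distinct shifts.
With at most 1 per shift and 5 operations, at least 5 shifts are needed.
5 works (last occupied shift: shift 5): for example finish=shift 4; tap=shift 2; press=shift 5; anneal=shift 3; drill=shift 1.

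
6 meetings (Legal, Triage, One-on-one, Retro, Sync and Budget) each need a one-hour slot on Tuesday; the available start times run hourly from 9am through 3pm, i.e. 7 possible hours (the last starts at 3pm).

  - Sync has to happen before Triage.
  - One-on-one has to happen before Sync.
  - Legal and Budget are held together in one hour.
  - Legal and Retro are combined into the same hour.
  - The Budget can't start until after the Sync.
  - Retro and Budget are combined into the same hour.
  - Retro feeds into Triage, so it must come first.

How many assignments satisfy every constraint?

Splitting on Legal: it can be 11am (4), 12pm (9), 1pm (12), 2pm (10). Listing each branch's schedules as (Triage, One-on-one, Retro, Sync, Budget):
Legal=11am: (12pm,9am,11am,10am,11am) (1pm,9am,11am,10am,11am) (2pm,9am,11am,10am,11am) (3pm,9am,11am,10am,11am) — 4.
Legal=12pm: (1pm,9am,12pm,10am,12pm) (1pm,9am,12pm,11am,12pm) (1pm,10am,12pm,11am,12pm) (2pm,9am,12pm,10am,12pm) (2pm,9am,12pm,11am,12pm) (2pm,10am,12pm,11am,12pm) (3pm,9am,12pm,10am,12pm) (3pm,9am,12pm,11am,12pm) (3pm,10am,12pm,11am,12pm) — 9.
Legal=1pm: (2pm,9am,1pm,10am,1pm) (2pm,9am,1pm,11am,1pm) (2pm,9am,1pm,12pm,1pm) (2pm,10am,1pm,11am,1pm) (2pm,10am,1pm,12pm,1pm) (2pm,11am,1pm,12pm,1pm) (3pm,9am,1pm,10am,1pm) (3pm,9am,1pm,11am,1pm) (3pm,9am,1pm,12pm,1pm) (3pm,10am,1pm,11am,1pm) (3pm,10am,1pm,12pm,1pm) (3pm,11am,1pm,12pm,1pm) — 12.
Legal=2pm: (3pm,9am,2pm,10am,2pm) (3pm,9am,2pm,11am,2pm) (3pm,9am,2pm,12pm,2pm) (3pm,9am,2pm,1pm,2pm) (3pm,10am,2pm,11am,2pm) (3pm,10am,2pm,12pm,2pm) (3pm,10am,2pm,1pm,2pm) (3pm,11am,2pm,12pm,2pm) (3pm,11am,2pm,1pm,2pm) (3pm,12pm,2pm,1pm,2pm) — 10.
Summing: 4 + 9 + 12 + 10 = 35.

35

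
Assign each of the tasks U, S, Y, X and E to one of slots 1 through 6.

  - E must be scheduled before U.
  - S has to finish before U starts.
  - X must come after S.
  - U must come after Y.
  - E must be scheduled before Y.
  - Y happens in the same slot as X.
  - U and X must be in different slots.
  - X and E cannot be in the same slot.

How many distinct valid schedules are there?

50

Splitting on U: it can be 3 (1), 4 (5), 5 (14), 6 (30). Listing each branch's schedules as (S, Y, X, E):
U=3: (1,2,2,1) — 1.
U=4: (1,2,2,1) (1,3,3,1) (1,3,3,2) (2,3,3,1) (2,3,3,2) — 5.
U=5: (1,2,2,1) (1,3,3,1) (1,3,3,2) (1,4,4,1) (1,4,4,2) (1,4,4,3) (2,3,3,1) (2,3,3,2) (2,4,4,1) (2,4,4,2) (2,4,4,3) (3,4,4,1) (3,4,4,2) (3,4,4,3) — 14.
U=6: (1,2,2,1) (1,3,3,1) (1,3,3,2) (1,4,4,1) (1,4,4,2) (1,4,4,3) (1,5,5,1) (1,5,5,2) (1,5,5,3) (1,5,5,4) (2,3,3,1) (2,3,3,2) (2,4,4,1) (2,4,4,2) (2,4,4,3) (2,5,5,1) (2,5,5,2) (2,5,5,3) (2,5,5,4) (3,4,4,1) (3,4,4,2) (3,4,4,3) (3,5,5,1) (3,5,5,2) (3,5,5,3) (3,5,5,4) (4,5,5,1) (4,5,5,2) (4,5,5,3) (4,5,5,4) — 30.
Summing: 1 + 5 + 14 + 30 = 50.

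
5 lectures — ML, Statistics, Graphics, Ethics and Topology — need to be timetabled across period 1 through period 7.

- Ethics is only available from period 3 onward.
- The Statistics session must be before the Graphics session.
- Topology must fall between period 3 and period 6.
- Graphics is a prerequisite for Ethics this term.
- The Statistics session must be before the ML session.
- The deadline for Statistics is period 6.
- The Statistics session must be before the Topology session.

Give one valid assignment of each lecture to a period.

ML in period 2, Topology in period 3, Ethics in period 3, Graphics in period 2, Statistics in period 1

Checking: Statistics(period 1) before Graphics(period 2); Graphics(period 2) before Ethics(period 3); Statistics(period 1) before ML(period 2); Statistics(period 1) before Topology(period 3); Statistics=period 1 in [period 1,period 6]; Topology=period 3 in [period 3,period 6]; Ethics=period 3 in [period 3,period 7].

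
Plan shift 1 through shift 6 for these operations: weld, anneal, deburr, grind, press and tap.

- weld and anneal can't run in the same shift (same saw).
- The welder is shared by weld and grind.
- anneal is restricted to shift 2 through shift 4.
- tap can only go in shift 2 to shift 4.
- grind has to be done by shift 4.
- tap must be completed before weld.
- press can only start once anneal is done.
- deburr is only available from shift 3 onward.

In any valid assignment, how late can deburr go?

shift 6

Deburr is available from shift 3.
deburr at shift 6 is achievable: grind -> shift 1, press -> shift 3, weld -> shift 3, anneal -> shift 2, tap -> shift 2, deburr -> shift 6.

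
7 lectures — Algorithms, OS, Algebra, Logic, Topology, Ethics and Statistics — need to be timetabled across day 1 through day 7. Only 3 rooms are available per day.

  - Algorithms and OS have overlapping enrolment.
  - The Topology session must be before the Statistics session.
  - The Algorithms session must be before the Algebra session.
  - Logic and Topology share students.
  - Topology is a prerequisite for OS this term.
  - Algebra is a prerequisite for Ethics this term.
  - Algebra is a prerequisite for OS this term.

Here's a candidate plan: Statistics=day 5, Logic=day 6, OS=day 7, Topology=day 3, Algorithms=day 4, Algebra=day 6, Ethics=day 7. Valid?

Only 3 rooms are available per day — holds.
Algebra is a prerequisite for OS this term — holds.
Topology is a prerequisite for OS this term — holds.
The Topology session must be before the Statistics session — holds.
Logic and Topology share students — holds.
The Algorithms session must be before the Algebra session — holds.
Algorithms and OS have overlapping enrolment — holds.
Algebra is a prerequisite for Ethics this term — holds.

Yes, all constraints hold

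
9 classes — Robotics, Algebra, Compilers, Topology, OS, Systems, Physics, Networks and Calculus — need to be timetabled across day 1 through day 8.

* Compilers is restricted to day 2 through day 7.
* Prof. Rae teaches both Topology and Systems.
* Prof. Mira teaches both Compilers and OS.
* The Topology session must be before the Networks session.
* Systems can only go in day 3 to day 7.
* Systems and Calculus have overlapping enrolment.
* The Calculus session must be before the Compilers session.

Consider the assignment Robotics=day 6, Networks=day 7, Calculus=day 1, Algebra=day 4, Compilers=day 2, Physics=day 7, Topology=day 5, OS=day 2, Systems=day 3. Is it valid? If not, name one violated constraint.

Invalid. Prof. Mira teaches both Compilers and OS.

Prof. Mira teaches both Compilers and OS — violated.
The Calculus session must be before the Compilers session — holds.
Compilers is restricted to day 2 through day 7 — holds.
Systems can only go in day 3 to day 7 — holds.
Prof. Rae teaches both Topology and Systems — holds.
The Topology session must be before the Networks session — holds.
Systems and Calculus have overlapping enrolment — holds.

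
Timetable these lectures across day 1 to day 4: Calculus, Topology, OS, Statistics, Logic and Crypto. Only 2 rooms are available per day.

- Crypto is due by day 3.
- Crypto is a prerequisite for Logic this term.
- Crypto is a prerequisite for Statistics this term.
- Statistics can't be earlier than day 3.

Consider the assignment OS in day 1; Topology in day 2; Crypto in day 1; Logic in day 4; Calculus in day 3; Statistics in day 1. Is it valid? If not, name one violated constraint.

Only 2 rooms are available per day — violated.
Crypto is a prerequisite for Statistics this term — violated.
Crypto is a prerequisite for Logic this term — holds.
Crypto is due by day 3 — holds.
Statistics can't be earlier than day 3 — violated.

Invalid. Statistics can't be earlier than day 3.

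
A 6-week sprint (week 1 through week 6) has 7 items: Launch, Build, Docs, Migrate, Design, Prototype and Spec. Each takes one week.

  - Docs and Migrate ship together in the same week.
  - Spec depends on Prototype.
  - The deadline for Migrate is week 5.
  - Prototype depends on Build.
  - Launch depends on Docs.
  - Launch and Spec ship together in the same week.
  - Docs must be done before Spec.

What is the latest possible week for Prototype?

week 5

Precedence pushes Prototype to at least week 2; downstream work caps Prototype at week 5.
Prototype at week 5 is achievable: Build -> week 1, Spec -> week 6, Prototype -> week 5, Launch -> week 6, Docs -> week 1, Design -> week 1, Migrate -> week 1.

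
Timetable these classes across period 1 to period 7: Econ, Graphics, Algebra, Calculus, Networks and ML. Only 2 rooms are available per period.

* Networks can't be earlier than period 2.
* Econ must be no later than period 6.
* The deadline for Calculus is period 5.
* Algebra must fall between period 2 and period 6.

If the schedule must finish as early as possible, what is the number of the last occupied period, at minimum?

3

With at most 2 per period and 6 classes, at least 3 periods are needed.
Algebra can't be placed before period 2, so the schedule must run through at least period 2.
3 works (last occupied period: period 3): for example Algebra=period 2; Calculus=period 3; Graphics=period 1; Econ=period 1; ML=period 3; Networks=period 2.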